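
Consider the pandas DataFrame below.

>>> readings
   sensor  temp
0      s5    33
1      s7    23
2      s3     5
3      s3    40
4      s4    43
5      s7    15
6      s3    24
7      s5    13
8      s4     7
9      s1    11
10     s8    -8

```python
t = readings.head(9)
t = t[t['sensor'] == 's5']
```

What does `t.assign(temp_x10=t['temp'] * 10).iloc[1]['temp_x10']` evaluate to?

take first 9 rows:
  sensor  temp
0     s5    33
1     s7    23
2     s3     5
3     s3    40
4     s4    43
5     s7    15
6     s3    24
7     s5    13
8     s4     7
filter rows where sensor == 's5':
  sensor  temp
0     s5    33
7     s5    13
add column temp_x10 = t['temp'] * 10:
  sensor  temp  temp_x10
0     s5    33       330
7     s5    13       130
value at position 1, column 'temp_x10' → 130

130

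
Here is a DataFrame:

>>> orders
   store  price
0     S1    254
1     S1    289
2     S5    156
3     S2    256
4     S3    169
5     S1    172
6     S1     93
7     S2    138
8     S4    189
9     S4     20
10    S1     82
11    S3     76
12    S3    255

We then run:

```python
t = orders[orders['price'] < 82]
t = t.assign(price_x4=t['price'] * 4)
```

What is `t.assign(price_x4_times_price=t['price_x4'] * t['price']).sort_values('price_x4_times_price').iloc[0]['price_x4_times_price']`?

filter rows where price < 82:
   store  price
9     S4     20
11    S3     76
add column price_x4 = t['price'] * 4:
   store  price  price_x4
9     S4     20        80
11    S3     76       304
add column price_x4_times_price = t['price_x4'] * t['price']:
   store  price  price_x4  price_x4_times_price
9     S4     20        80                  1600
11    S3     76       304                 23104
sort by price_x4_times_price:
   store  price  price_x4  price_x4_times_price
9     S4     20        80                  1600
11    S3     76       304                 23104
Taking the value at position 0, column 'price_x4_times_price' gives 1600.

1600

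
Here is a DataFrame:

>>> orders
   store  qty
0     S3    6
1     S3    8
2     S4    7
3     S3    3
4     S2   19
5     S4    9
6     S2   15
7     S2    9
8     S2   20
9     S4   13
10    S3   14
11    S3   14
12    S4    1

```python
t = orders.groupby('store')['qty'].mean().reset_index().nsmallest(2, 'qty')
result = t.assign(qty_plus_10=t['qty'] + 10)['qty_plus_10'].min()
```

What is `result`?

17.5

group by store, mean of qty:
store
S2    15.75
S3     9.00
S4     7.50
Name: qty, dtype: float64
reset_index():
  store    qty
0    S2  15.75
1    S3   9.00
2    S4   7.50
take 2 rows with smallest qty:
  store  qty
2    S4  7.5
1    S3  9.0
add column qty_plus_10 = t['qty'] + 10:
  store  qty  qty_plus_10
2    S4  7.5         17.5
1    S3  9.0         19.0
Hence 17.5.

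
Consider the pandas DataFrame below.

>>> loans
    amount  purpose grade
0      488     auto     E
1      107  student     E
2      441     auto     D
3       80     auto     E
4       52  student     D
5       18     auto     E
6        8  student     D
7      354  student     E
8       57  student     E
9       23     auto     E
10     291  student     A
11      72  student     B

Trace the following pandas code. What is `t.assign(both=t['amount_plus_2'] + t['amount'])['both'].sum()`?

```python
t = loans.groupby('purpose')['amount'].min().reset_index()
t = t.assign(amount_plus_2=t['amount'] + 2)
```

group by purpose, min of amount:
purpose
auto       18
student     8
Name: amount, dtype: int64
reset_index():
   purpose  amount
0     auto      18
1  student       8
add column amount_plus_2 = t['amount'] + 2:
   purpose  amount  amount_plus_2
0     auto      18             20
1  student       8             10
add column both = t['amount_plus_2'] + t['amount']:
   purpose  amount  amount_plus_2  both
0     auto      18             20    38
1  student       8             10    18

56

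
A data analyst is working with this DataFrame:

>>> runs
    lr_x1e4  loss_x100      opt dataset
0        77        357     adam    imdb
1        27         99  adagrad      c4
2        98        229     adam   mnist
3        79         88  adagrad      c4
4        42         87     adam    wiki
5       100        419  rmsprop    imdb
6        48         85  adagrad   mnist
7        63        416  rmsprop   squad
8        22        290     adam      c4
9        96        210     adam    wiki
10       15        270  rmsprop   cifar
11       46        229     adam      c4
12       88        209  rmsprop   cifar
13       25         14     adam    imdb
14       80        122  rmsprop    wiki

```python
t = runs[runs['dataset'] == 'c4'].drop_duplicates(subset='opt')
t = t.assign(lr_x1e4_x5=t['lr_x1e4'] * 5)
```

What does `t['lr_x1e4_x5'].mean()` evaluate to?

filter rows where dataset == 'c4':
    lr_x1e4  loss_x100      opt dataset
1        27         99  adagrad      c4
3        79         88  adagrad      c4
8        22        290     adam      c4
11       46        229     adam      c4
drop duplicate opt (keep=first):
   lr_x1e4  loss_x100      opt dataset
1       27         99  adagrad      c4
8       22        290     adam      c4
add column lr_x1e4_x5 = t['lr_x1e4'] * 5:
   lr_x1e4  loss_x100      opt dataset  lr_x1e4_x5
1       27         99  adagrad      c4         135
8       22        290     adam      c4         110

122.5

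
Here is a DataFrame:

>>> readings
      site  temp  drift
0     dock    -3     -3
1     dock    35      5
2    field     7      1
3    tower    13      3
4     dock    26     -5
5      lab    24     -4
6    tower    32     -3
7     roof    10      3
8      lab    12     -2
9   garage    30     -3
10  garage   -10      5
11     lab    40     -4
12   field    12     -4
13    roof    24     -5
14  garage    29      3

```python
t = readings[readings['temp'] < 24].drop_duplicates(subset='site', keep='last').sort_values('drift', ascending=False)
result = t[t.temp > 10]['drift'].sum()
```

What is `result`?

filter rows where temp < 24:
      site  temp  drift
0     dock    -3     -3
2    field     7      1
3    tower    13      3
7     roof    10      3
8      lab    12     -2
10  garage   -10      5
12   field    12     -4
drop duplicate site (keep=last):
      site  temp  drift
0     dock    -3     -3
3    tower    13      3
7     roof    10      3
8      lab    12     -2
10  garage   -10      5
12   field    12     -4
sort by drift descending:
      site  temp  drift
10  garage   -10      5
3    tower    13      3
7     roof    10      3
8      lab    12     -2
0     dock    -3     -3
12   field    12     -4
filter rows where temp > 10:
     site  temp  drift
3   tower    13      3
8     lab    12     -2
12  field    12     -4

-3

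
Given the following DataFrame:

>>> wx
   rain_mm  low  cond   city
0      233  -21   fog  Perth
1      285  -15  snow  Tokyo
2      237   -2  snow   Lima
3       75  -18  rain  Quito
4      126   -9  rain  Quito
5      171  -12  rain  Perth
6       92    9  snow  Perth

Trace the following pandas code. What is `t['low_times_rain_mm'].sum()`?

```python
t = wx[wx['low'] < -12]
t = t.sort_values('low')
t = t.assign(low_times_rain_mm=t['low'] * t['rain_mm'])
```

filter rows where low < -12:
   rain_mm  low  cond   city
0      233  -21   fog  Perth
1      285  -15  snow  Tokyo
3       75  -18  rain  Quito
sort by low:
   rain_mm  low  cond   city
0      233  -21   fog  Perth
3       75  -18  rain  Quito
1      285  -15  snow  Tokyo
add column low_times_rain_mm = t['low'] * t['rain_mm']:
   rain_mm  low  cond   city  low_times_rain_mm
0      233  -21   fog  Perth              -4893
3       75  -18  rain  Quito              -1350
1      285  -15  snow  Tokyo              -4275
Taking the sum of column 'low_times_rain_mm' gives -10518.

-10518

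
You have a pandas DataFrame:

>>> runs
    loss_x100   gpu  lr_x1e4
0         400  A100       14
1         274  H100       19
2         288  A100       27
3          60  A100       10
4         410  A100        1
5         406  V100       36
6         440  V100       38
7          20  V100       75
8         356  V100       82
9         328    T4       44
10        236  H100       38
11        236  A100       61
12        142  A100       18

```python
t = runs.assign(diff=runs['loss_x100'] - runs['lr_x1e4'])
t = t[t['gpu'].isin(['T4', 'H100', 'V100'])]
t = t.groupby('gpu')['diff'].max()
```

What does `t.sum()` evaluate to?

add column diff = runs['loss_x100'] - runs['lr_x1e4']:
    loss_x100   gpu  lr_x1e4  diff
0         400  A100       14   386
1         274  H100       19   255
2         288  A100       27   261
3          60  A100       10    50
4         410  A100        1   409
5         406  V100       36   370
6         440  V100       38   402
7          20  V100       75   -55
8         356  V100       82   274
9         328    T4       44   284
10        236  H100       38   198
11        236  A100       61   175
12        142  A100       18   124
filter rows where gpu in ['T4', 'H100', 'V100']:
    loss_x100   gpu  lr_x1e4  diff
1         274  H100       19   255
5         406  V100       36   370
6         440  V100       38   402
7          20  V100       75   -55
8         356  V100       82   274
9         328    T4       44   284
10        236  H100       38   198
group by gpu, max of diff:
gpu
H100    255
T4      284
V100    402
Name: diff, dtype: int64
The sum of the resulting series is 941.

941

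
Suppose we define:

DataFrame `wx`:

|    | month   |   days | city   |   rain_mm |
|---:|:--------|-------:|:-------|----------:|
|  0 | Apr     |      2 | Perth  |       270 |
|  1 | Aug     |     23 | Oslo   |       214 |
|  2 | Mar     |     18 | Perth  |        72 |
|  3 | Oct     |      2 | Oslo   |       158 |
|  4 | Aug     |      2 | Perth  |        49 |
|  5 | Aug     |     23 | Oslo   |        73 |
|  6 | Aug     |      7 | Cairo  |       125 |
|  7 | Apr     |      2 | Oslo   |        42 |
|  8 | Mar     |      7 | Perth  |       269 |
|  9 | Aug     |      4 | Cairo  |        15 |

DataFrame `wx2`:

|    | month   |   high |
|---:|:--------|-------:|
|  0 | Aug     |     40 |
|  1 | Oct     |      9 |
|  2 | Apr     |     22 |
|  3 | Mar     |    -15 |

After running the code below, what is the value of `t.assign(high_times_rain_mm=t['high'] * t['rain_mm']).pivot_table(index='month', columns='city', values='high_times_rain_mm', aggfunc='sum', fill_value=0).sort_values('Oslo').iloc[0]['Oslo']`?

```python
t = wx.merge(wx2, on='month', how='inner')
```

0

merge on 'month' (how='inner') → 10 rows:
  month  days   city  rain_mm  high
0   Apr     2  Perth      270    22
1   Aug    23   Oslo      214    40
2   Mar    18  Perth       72   -15
3   Oct     2   Oslo      158     9
4   Aug     2  Perth       49    40
5   Aug    23   Oslo       73    40
6   Aug     7  Cairo      125    40
7   Apr     2   Oslo       42    22
8   Mar     7  Perth      269   -15
9   Aug     4  Cairo       15    40
add column high_times_rain_mm = t['high'] * t['rain_mm']:
  month  days   city  rain_mm  high  high_times_rain_mm
0   Apr     2  Perth      270    22                5940
1   Aug    23   Oslo      214    40                8560
2   Mar    18  Perth       72   -15               -1080
3   Oct     2   Oslo      158     9                1422
4   Aug     2  Perth       49    40                1960
5   Aug    23   Oslo       73    40                2920
6   Aug     7  Cairo      125    40                5000
7   Apr     2   Oslo       42    22                 924
8   Mar     7  Perth      269   -15               -4035
9   Aug     4  Cairo       15    40                 600
pivot: rows=month, cols=city, sum(high_times_rain_mm):
city   Cairo   Oslo  Perth
month                     
Apr        0    924   5940
Aug     5600  11480   1960
Mar        0      0  -5115
Oct        0   1422      0
sort by Oslo:
city   Cairo   Oslo  Perth
month                     
Mar        0      0  -5115
Apr        0    924   5940
Oct        0   1422      0
Aug     5600  11480   1960
Taking the value at position 0, column 'Oslo' gives 0.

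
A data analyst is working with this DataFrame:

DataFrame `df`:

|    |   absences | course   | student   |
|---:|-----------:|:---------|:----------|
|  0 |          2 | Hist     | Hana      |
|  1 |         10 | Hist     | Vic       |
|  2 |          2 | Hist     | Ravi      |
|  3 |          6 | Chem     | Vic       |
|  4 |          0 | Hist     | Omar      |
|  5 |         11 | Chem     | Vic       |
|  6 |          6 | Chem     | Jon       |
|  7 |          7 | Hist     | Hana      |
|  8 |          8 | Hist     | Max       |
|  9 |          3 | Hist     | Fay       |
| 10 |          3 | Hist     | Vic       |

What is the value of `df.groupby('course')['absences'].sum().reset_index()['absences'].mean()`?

group by course, sum of absences:
course
Chem    23
Hist    35
Name: absences, dtype: int64
reset_index():
  course  absences
0   Chem        23
1   Hist        35
Finally, mean of column 'absences' = 29.0.

29.0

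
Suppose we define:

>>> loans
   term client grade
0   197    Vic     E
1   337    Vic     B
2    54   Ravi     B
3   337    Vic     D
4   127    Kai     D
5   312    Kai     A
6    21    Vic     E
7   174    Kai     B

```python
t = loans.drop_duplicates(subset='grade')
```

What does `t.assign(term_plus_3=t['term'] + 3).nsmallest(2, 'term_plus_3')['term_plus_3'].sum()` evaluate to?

515

drop duplicate grade (keep=first):
   term client grade
0   197    Vic     E
1   337    Vic     B
3   337    Vic     D
5   312    Kai     A
add column term_plus_3 = t['term'] + 3:
   term client grade  term_plus_3
0   197    Vic     E          200
1   337    Vic     B          340
3   337    Vic     D          340
5   312    Kai     A          315
take 2 rows with smallest term_plus_3:
   term client grade  term_plus_3
0   197    Vic     E          200
5   312    Kai     A          315
The sum of column 'term_plus_3' is 515.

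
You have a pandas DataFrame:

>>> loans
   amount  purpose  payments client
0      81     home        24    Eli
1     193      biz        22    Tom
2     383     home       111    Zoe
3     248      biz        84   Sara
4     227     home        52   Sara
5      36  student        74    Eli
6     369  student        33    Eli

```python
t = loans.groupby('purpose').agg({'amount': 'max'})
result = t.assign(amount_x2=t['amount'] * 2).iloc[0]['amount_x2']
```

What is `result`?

496

group by purpose, max of amount:
         amount
purpose        
biz         248
home        383
student     369
add column amount_x2 = t['amount'] * 2:
         amount  amount_x2
purpose                   
biz         248        496
home        383        766
student     369        738
value at position 0, column 'amount_x2' → 496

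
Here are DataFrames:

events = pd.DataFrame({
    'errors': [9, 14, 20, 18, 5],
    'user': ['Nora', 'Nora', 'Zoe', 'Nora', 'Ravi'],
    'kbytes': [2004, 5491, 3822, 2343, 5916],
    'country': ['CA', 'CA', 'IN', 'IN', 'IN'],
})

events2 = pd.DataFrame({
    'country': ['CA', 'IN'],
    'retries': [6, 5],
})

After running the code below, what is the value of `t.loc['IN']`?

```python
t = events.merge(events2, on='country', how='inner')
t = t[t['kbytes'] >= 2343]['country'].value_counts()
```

3

merge on 'country' (how='inner') → 5 rows:
   errors  user  kbytes country  retries
0       9  Nora    2004      CA        6
1      14  Nora    5491      CA        6
2      20   Zoe    3822      IN        5
3      18  Nora    2343      IN        5
4       5  Ravi    5916      IN        5
filter rows where kbytes >= 2343:
   errors  user  kbytes country  retries
1      14  Nora    5491      CA        6
2      20   Zoe    3822      IN        5
3      18  Nora    2343      IN        5
4       5  Ravi    5916      IN        5
value_counts of country:
country
IN    3
CA    1
Name: count, dtype: int64
Then the value at index 'IN': 3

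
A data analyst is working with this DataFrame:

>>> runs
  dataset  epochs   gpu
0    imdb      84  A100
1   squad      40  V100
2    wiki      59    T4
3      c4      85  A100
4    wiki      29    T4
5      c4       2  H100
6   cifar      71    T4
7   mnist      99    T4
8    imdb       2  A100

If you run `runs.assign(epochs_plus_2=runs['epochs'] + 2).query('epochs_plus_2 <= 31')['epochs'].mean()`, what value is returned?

add column epochs_plus_2 = runs['epochs'] + 2:
  dataset  epochs   gpu  epochs_plus_2
0    imdb      84  A100             86
1   squad      40  V100             42
2    wiki      59    T4             61
3      c4      85  A100             87
4    wiki      29    T4             31
5      c4       2  H100              4
6   cifar      71    T4             73
7   mnist      99    T4            101
8    imdb       2  A100              4
filter rows where epochs_plus_2 <= 31:
  dataset  epochs   gpu  epochs_plus_2
4    wiki      29    T4             31
5      c4       2  H100              4
8    imdb       2  A100              4
Reading off the mean of column 'epochs', we get 11.0.

11.0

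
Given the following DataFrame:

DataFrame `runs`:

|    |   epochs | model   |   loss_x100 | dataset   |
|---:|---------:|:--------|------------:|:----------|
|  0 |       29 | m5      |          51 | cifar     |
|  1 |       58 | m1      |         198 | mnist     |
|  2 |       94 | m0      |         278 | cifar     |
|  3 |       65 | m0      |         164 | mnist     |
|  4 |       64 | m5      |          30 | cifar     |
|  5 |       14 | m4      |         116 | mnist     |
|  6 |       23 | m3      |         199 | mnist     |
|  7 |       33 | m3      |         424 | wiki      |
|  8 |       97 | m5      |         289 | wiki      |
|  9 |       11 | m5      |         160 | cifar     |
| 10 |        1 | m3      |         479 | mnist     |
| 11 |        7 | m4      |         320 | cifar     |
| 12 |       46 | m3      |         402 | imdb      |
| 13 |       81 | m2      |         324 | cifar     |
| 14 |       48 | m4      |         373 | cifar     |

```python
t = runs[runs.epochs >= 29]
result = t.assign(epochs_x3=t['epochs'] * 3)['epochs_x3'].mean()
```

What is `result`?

184.5

filter rows where epochs >= 29:
    epochs model  loss_x100 dataset
0       29    m5         51   cifar
1       58    m1        198   mnist
2       94    m0        278   cifar
3       65    m0        164   mnist
4       64    m5         30   cifar
7       33    m3        424    wiki
8       97    m5        289    wiki
12      46    m3        402    imdb
13      81    m2        324   cifar
14      48    m4        373   cifar
add column epochs_x3 = t['epochs'] * 3:
    epochs model  loss_x100 dataset  epochs_x3
0       29    m5         51   cifar         87
1       58    m1        198   mnist        174
2       94    m0        278   cifar        282
3       65    m0        164   mnist        195
4       64    m5         30   cifar        192
7       33    m3        424    wiki         99
8       97    m5        289    wiki        291
12      46    m3        402    imdb        138
13      81    m2        324   cifar        243
14      48    m4        373   cifar        144
Reading off the mean of column 'epochs_x3', we get 184.5.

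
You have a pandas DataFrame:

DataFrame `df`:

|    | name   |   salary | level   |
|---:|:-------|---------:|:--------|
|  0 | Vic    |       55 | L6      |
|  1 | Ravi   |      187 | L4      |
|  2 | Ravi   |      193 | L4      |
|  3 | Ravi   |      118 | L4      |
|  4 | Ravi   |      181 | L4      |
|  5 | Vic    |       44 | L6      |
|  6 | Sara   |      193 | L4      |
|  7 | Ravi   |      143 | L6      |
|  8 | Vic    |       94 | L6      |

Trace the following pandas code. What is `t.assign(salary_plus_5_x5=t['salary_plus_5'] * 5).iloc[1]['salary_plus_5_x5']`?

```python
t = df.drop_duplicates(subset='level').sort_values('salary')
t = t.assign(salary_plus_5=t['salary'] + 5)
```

960

drop duplicate level (keep=first):
   name  salary level
0   Vic      55    L6
1  Ravi     187    L4
sort by salary:
   name  salary level
0   Vic      55    L6
1  Ravi     187    L4
add column salary_plus_5 = t['salary'] + 5:
   name  salary level  salary_plus_5
0   Vic      55    L6             60
1  Ravi     187    L4            192
add column salary_plus_5_x5 = t['salary_plus_5'] * 5:
   name  salary level  salary_plus_5  salary_plus_5_x5
0   Vic      55    L6             60               300
1  Ravi     187    L4            192               960
Taking the value at position 1, column 'salary_plus_5_x5' gives 960.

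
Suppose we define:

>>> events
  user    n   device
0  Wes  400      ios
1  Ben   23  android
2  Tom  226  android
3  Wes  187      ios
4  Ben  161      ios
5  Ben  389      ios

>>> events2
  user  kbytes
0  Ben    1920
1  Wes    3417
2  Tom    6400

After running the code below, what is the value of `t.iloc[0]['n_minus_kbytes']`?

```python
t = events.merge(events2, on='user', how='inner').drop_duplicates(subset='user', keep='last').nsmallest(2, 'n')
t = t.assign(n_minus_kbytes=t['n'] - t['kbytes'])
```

-3230

merge on 'user' (how='inner') → 6 rows:
  user    n   device  kbytes
0  Wes  400      ios    3417
1  Ben   23  android    1920
2  Tom  226  android    6400
3  Wes  187      ios    3417
4  Ben  161      ios    1920
5  Ben  389      ios    1920
drop duplicate user (keep=last):
  user    n   device  kbytes
2  Tom  226  android    6400
3  Wes  187      ios    3417
5  Ben  389      ios    1920
take 2 rows with smallest n:
  user    n   device  kbytes
3  Wes  187      ios    3417
2  Tom  226  android    6400
add column n_minus_kbytes = t['n'] - t['kbytes']:
  user    n   device  kbytes  n_minus_kbytes
3  Wes  187      ios    3417           -3230
2  Tom  226  android    6400           -6174
Finally, value at position 0, column 'n_minus_kbytes' = -3230.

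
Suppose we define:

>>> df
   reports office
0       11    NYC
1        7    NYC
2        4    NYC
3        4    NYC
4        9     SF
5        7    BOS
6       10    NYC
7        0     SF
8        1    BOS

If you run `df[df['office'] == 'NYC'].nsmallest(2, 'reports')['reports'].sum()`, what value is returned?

8

filter rows where office == 'NYC':
   reports office
0       11    NYC
1        7    NYC
2        4    NYC
3        4    NYC
6       10    NYC
take 2 rows with smallest reports:
   reports office
2        4    NYC
3        4    NYC
Reading off the sum of column 'reports', we get 8.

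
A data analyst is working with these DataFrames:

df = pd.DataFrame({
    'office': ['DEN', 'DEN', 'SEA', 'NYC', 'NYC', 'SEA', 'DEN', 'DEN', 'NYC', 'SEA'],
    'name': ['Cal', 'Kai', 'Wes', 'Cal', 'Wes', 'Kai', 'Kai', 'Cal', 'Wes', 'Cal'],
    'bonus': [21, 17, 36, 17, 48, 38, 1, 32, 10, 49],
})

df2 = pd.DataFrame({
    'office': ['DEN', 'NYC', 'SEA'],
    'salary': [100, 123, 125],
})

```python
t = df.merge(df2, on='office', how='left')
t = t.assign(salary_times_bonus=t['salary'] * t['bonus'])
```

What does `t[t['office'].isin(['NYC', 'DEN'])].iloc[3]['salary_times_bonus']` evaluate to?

5904

merge on 'office' (how='left') → 10 rows:
  office name  bonus  salary
0    DEN  Cal     21     100
1    DEN  Kai     17     100
2    SEA  Wes     36     125
3    NYC  Cal     17     123
4    NYC  Wes     48     123
5    SEA  Kai     38     125
6    DEN  Kai      1     100
7    DEN  Cal     32     100
8    NYC  Wes     10     123
9    SEA  Cal     49     125
add column salary_times_bonus = t['salary'] * t['bonus']:
  office name  bonus  salary  salary_times_bonus
0    DEN  Cal     21     100                2100
1    DEN  Kai     17     100                1700
2    SEA  Wes     36     125                4500
3    NYC  Cal     17     123                2091
4    NYC  Wes     48     123                5904
5    SEA  Kai     38     125                4750
6    DEN  Kai      1     100                 100
7    DEN  Cal     32     100                3200
8    NYC  Wes     10     123                1230
9    SEA  Cal     49     125                6125
filter rows where office in ['NYC', 'DEN']:
  office name  bonus  salary  salary_times_bonus
0    DEN  Cal     21     100                2100
1    DEN  Kai     17     100                1700
3    NYC  Cal     17     123                2091
4    NYC  Wes     48     123                5904
6    DEN  Kai      1     100                 100
7    DEN  Cal     32     100                3200
8    NYC  Wes     10     123                1230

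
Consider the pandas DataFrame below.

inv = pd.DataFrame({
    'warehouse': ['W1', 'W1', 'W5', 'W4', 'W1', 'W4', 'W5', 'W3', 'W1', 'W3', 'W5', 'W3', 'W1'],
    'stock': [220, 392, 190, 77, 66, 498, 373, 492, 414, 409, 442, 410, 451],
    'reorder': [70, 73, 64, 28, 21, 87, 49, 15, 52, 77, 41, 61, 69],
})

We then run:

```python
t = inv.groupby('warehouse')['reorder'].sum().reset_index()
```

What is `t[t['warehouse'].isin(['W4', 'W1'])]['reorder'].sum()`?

group by warehouse, sum of reorder:
warehouse
W1    285
W3    153
W4    115
W5    154
Name: reorder, dtype: int64
reset_index():
  warehouse  reorder
0        W1      285
1        W3      153
2        W4      115
3        W5      154
filter rows where warehouse in ['W4', 'W1']:
  warehouse  reorder
0        W1      285
2        W4      115
Taking the sum of column 'reorder' gives 400.

400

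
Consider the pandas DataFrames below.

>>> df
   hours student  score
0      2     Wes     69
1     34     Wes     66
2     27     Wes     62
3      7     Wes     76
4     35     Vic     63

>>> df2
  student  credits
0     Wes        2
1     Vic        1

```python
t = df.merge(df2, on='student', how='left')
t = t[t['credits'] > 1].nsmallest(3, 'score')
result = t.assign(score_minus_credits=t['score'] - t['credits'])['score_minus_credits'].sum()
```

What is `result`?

merge on 'student' (how='left') → 5 rows:
   hours student  score  credits
0      2     Wes     69        2
1     34     Wes     66        2
2     27     Wes     62        2
3      7     Wes     76        2
4     35     Vic     63        1
filter rows where credits > 1:
   hours student  score  credits
0      2     Wes     69        2
1     34     Wes     66        2
2     27     Wes     62        2
3      7     Wes     76        2
take 3 rows with smallest score:
   hours student  score  credits
2     27     Wes     62        2
1     34     Wes     66        2
0      2     Wes     69        2
add column score_minus_credits = t['score'] - t['credits']:
   hours student  score  credits  score_minus_credits
2     27     Wes     62        2                   60
1     34     Wes     66        2                   64
0      2     Wes     69        2                   67
Taking the sum of column 'score_minus_credits' gives 191.

191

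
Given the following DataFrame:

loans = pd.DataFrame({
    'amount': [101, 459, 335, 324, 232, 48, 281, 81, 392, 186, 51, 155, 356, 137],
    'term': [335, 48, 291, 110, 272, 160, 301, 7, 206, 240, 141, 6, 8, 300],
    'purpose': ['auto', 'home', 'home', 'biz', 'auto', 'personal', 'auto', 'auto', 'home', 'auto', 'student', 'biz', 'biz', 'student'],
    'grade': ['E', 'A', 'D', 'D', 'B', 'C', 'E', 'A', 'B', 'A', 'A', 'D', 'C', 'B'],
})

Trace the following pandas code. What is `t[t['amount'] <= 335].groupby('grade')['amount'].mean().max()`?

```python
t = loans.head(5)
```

take first 5 rows:
   amount  term purpose grade
0     101   335    auto     E
1     459    48    home     A
2     335   291    home     D
3     324   110     biz     D
4     232   272    auto     B
filter rows where amount <= 335:
   amount  term purpose grade
0     101   335    auto     E
2     335   291    home     D
3     324   110     biz     D
4     232   272    auto     B
group by grade, mean of amount:
grade
B    232.0
D    329.5
E    101.0
Name: amount, dtype: float64
The max of the resulting series is 329.5.

329.5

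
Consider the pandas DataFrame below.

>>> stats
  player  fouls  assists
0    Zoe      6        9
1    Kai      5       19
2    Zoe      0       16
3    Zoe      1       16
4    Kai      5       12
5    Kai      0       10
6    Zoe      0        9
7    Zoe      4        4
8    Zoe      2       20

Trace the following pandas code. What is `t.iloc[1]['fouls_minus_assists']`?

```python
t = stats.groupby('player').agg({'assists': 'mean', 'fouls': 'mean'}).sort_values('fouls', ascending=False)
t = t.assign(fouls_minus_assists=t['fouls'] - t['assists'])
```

group by player: mean(assists), mean(fouls):
          assists     fouls
player                     
Kai     13.666667  3.333333
Zoe     12.333333  2.166667
sort by fouls descending:
          assists     fouls
player                     
Kai     13.666667  3.333333
Zoe     12.333333  2.166667
add column fouls_minus_assists = t['fouls'] - t['assists']:
          assists     fouls  fouls_minus_assists
player                                          
Kai     13.666667  3.333333           -10.333333
Zoe     12.333333  2.166667           -10.166667
The value at position 1, column 'fouls_minus_assists' is -10.1666666667.

-10.1666666667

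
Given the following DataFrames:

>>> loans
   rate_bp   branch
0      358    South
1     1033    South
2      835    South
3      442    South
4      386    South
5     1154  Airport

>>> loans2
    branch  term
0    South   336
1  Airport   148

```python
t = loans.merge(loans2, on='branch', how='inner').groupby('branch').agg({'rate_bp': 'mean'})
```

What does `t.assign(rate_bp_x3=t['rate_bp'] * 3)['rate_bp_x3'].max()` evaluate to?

merge on 'branch' (how='inner') → 6 rows:
   rate_bp   branch  term
0      358    South   336
1     1033    South   336
2      835    South   336
3      442    South   336
4      386    South   336
5     1154  Airport   148
group by branch, mean of rate_bp:
         rate_bp
branch          
Airport   1154.0
South      610.8
add column rate_bp_x3 = t['rate_bp'] * 3:
         rate_bp  rate_bp_x3
branch                      
Airport   1154.0      3462.0
South      610.8      1832.4
Taking the max of column 'rate_bp_x3' gives 3462.0.

3462.0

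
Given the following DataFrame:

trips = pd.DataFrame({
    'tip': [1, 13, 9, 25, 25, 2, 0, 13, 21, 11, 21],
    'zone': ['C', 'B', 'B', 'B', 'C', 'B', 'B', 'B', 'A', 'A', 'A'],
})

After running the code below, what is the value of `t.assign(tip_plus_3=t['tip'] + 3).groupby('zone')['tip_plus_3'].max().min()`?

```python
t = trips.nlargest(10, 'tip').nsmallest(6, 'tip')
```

4

take 10 rows with largest tip:
    tip zone
3    25    B
4    25    C
8    21    A
10   21    A
1    13    B
7    13    B
9    11    A
2     9    B
5     2    B
0     1    C
take 6 rows with smallest tip:
   tip zone
0    1    C
5    2    B
2    9    B
9   11    A
1   13    B
7   13    B
add column tip_plus_3 = t['tip'] + 3:
   tip zone  tip_plus_3
0    1    C           4
5    2    B           5
2    9    B          12
9   11    A          14
1   13    B          16
7   13    B          16
group by zone, max of tip_plus_3:
zone
A    14
B    16
C     4
Name: tip_plus_3, dtype: int64
Finally, min of the resulting series = 4.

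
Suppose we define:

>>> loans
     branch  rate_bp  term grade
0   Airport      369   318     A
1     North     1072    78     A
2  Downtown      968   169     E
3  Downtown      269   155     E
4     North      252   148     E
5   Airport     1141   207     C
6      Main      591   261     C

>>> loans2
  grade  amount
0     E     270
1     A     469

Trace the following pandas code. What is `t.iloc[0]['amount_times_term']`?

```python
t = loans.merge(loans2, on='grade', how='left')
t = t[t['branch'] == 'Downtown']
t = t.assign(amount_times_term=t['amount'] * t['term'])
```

45630.0

merge on 'grade' (how='left') → 7 rows:
     branch  rate_bp  term grade  amount
0   Airport      369   318     A   469.0
1     North     1072    78     A   469.0
2  Downtown      968   169     E   270.0
3  Downtown      269   155     E   270.0
4     North      252   148     E   270.0
5   Airport     1141   207     C     NaN
6      Main      591   261     C     NaN
filter rows where branch == 'Downtown':
     branch  rate_bp  term grade  amount
2  Downtown      968   169     E   270.0
3  Downtown      269   155     E   270.0
add column amount_times_term = t['amount'] * t['term']:
     branch  rate_bp  term grade  amount  amount_times_term
2  Downtown      968   169     E   270.0            45630.0
3  Downtown      269   155     E   270.0            41850.0
Then the value at position 0, column 'amount_times_term': 45630.0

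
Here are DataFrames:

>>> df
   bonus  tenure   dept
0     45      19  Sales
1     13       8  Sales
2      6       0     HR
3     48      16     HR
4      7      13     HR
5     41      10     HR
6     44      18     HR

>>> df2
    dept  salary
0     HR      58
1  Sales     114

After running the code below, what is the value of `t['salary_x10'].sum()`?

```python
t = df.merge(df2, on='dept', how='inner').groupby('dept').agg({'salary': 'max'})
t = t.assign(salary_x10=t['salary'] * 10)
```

1720

merge on 'dept' (how='inner') → 7 rows:
   bonus  tenure   dept  salary
0     45      19  Sales     114
1     13       8  Sales     114
2      6       0     HR      58
3     48      16     HR      58
4      7      13     HR      58
5     41      10     HR      58
6     44      18     HR      58
group by dept, max of salary:
       salary
dept         
HR         58
Sales     114
add column salary_x10 = t['salary'] * 10:
       salary  salary_x10
dept                     
HR         58         580
Sales     114        1140
Then the sum of column 'salary_x10': 1720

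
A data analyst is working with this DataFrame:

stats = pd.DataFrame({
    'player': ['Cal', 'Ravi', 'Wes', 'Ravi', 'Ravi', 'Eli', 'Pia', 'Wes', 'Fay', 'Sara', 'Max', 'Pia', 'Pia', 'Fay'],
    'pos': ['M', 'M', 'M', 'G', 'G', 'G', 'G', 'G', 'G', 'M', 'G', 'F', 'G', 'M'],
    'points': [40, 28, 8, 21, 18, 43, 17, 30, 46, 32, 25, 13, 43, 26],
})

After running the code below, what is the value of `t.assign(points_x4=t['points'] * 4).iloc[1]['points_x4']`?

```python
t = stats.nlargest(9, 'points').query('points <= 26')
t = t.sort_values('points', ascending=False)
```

100

take 9 rows with largest points:
   player pos  points
8     Fay   G      46
5     Eli   G      43
12    Pia   G      43
0     Cal   M      40
9    Sara   M      32
7     Wes   G      30
1    Ravi   M      28
13    Fay   M      26
10    Max   G      25
filter rows where points <= 26:
   player pos  points
13    Fay   M      26
10    Max   G      25
sort by points descending:
   player pos  points
13    Fay   M      26
10    Max   G      25
add column points_x4 = t['points'] * 4:
   player pos  points  points_x4
13    Fay   M      26        104
10    Max   G      25        100
So iloc[1]['points_x4'] = 100.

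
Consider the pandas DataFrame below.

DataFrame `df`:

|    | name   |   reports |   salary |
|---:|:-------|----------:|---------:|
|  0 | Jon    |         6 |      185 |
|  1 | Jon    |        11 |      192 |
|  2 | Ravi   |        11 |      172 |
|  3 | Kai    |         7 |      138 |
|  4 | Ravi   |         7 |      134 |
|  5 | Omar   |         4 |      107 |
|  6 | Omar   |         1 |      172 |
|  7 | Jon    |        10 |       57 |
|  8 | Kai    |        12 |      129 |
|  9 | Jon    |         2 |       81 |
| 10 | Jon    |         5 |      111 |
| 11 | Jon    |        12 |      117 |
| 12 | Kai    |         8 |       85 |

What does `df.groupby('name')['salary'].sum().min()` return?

279

group by name, sum of salary:
name
Jon     743
Kai     352
Omar    279
Ravi    306
Name: salary, dtype: int64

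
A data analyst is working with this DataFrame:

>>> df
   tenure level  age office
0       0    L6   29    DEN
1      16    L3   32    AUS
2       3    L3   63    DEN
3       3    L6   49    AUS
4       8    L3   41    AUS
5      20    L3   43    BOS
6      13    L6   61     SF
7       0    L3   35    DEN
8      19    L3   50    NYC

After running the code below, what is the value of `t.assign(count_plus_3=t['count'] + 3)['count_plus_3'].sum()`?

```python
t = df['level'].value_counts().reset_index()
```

value_counts of level:
level
L3    6
L6    3
Name: count, dtype: int64
reset_index():
  level  count
0    L3      6
1    L6      3
add column count_plus_3 = t['count'] + 3:
  level  count  count_plus_3
0    L3      6             9
1    L6      3             6

15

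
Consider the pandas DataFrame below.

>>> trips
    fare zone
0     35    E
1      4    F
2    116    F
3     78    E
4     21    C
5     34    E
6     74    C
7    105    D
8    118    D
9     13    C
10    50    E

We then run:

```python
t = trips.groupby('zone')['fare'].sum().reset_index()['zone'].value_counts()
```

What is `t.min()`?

1

group by zone, sum of fare:
zone
C    108
D    223
E    197
F    120
Name: fare, dtype: int64
reset_index():
  zone  fare
0    C   108
1    D   223
2    E   197
3    F   120
value_counts of zone:
zone
C    1
D    1
E    1
F    1
Name: count, dtype: int64
The min of the resulting series is 1.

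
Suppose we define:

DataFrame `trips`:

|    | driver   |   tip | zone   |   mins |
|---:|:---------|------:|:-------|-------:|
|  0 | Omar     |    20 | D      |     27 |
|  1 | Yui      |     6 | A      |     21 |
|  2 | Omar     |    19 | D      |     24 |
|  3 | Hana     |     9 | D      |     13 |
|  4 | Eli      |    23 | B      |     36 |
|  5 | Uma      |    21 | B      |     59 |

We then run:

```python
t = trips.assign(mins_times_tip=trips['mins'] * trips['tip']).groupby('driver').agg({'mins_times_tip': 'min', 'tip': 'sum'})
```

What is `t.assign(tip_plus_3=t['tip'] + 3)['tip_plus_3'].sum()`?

add column mins_times_tip = trips['mins'] * trips['tip']:
  driver  tip zone  mins  mins_times_tip
0   Omar   20    D    27             540
1    Yui    6    A    21             126
2   Omar   19    D    24             456
3   Hana    9    D    13             117
4    Eli   23    B    36             828
5    Uma   21    B    59            1239
group by driver: min(mins_times_tip), sum(tip):
        mins_times_tip  tip
driver                     
Eli                828   23
Hana               117    9
Omar               456   39
Uma               1239   21
Yui                126    6
add column tip_plus_3 = t['tip'] + 3:
        mins_times_tip  tip  tip_plus_3
driver                                 
Eli                828   23          26
Hana               117    9          12
Omar               456   39          42
Uma               1239   21          24
Yui                126    6           9
So sum() = 113.

113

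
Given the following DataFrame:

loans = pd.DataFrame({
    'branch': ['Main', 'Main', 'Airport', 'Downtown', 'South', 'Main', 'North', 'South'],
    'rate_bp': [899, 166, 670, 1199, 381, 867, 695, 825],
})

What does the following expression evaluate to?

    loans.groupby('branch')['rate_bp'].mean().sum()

3811.0

group by branch, mean of rate_bp:
branch
Airport      670.0
Downtown    1199.0
Main         644.0
North        695.0
South        603.0
Name: rate_bp, dtype: float64
sum of the resulting series → 3811.0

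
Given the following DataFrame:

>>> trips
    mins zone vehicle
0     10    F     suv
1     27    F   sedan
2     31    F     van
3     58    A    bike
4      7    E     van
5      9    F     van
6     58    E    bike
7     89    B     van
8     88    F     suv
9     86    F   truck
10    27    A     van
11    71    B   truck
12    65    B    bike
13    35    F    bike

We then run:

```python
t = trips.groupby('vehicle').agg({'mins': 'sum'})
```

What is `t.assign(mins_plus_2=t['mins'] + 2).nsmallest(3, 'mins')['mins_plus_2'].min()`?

29

group by vehicle, sum of mins:
         mins
vehicle      
bike      216
sedan      27
suv        98
truck     157
van       163
add column mins_plus_2 = t['mins'] + 2:
         mins  mins_plus_2
vehicle                   
bike      216          218
sedan      27           29
suv        98          100
truck     157          159
van       163          165
take 3 rows with smallest mins:
         mins  mins_plus_2
vehicle                   
sedan      27           29
suv        98          100
truck     157          159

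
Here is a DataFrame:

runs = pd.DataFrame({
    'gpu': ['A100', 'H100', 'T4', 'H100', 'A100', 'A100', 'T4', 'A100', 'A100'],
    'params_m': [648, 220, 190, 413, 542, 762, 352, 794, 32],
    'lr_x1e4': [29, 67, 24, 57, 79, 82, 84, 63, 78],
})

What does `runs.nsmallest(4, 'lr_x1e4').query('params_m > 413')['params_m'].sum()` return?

take 4 rows with smallest lr_x1e4:
    gpu  params_m  lr_x1e4
2    T4       190       24
0  A100       648       29
3  H100       413       57
7  A100       794       63
filter rows where params_m > 413:
    gpu  params_m  lr_x1e4
0  A100       648       29
7  A100       794       63

1442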